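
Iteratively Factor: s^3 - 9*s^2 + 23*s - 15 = (s - 3)*(s^2 - 6*s + 5) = (s - 5)*(s - 3)*(s - 1)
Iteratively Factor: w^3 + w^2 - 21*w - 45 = (w - 5)*(w^2 + 6*w + 9) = (w - 5)*(w + 3)*(w + 3)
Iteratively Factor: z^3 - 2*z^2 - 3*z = (z - 3)*(z^2 + z) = (z - 3)*(z + 1)*(z)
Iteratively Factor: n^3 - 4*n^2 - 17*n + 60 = (n + 4)*(n^2 - 8*n + 15) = (n - 5)*(n + 4)*(n - 3)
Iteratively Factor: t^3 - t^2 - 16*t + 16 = (t - 1)*(t^2 - 16) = (t - 4)*(t - 1)*(t + 4)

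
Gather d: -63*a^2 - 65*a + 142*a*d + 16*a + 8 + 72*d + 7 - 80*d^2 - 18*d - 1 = -63*a^2 - 49*a - 80*d^2 + d*(142*a + 54) + 14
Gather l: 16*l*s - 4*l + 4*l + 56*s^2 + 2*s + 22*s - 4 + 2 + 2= 16*l*s + 56*s^2 + 24*s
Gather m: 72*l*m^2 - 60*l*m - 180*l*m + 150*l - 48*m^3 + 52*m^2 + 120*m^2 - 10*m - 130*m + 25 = 150*l - 48*m^3 + m^2*(72*l + 172) + m*(-240*l - 140) + 25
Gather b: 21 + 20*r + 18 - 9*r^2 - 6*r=-9*r^2 + 14*r + 39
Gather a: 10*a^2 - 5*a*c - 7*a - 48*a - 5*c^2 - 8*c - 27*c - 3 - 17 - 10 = 10*a^2 + a*(-5*c - 55) - 5*c^2 - 35*c - 30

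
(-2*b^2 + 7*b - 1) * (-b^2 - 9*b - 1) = 2*b^4 + 11*b^3 - 60*b^2 + 2*b + 1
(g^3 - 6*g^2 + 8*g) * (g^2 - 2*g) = g^5 - 8*g^4 + 20*g^3 - 16*g^2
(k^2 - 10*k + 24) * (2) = 2*k^2 - 20*k + 48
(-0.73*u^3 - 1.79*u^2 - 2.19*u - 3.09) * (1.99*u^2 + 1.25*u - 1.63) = -1.4527*u^5 - 4.4746*u^4 - 5.4057*u^3 - 5.9689*u^2 - 0.2928*u + 5.0367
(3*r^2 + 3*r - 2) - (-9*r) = 3*r^2 + 12*r - 2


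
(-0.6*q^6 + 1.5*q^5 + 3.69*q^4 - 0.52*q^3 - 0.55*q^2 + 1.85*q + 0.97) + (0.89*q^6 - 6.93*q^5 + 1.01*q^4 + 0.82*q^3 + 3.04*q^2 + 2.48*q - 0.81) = 0.29*q^6 - 5.43*q^5 + 4.7*q^4 + 0.3*q^3 + 2.49*q^2 + 4.33*q + 0.16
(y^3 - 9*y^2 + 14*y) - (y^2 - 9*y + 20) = y^3 - 10*y^2 + 23*y - 20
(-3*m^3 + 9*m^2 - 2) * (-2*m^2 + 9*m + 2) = 6*m^5 - 45*m^4 + 75*m^3 + 22*m^2 - 18*m - 4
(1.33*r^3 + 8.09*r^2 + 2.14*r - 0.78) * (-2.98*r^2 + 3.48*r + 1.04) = -3.9634*r^5 - 19.4798*r^4 + 23.1592*r^3 + 18.1852*r^2 - 0.4888*r - 0.8112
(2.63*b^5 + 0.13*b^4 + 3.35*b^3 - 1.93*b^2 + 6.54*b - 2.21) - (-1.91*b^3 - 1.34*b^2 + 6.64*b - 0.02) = 2.63*b^5 + 0.13*b^4 + 5.26*b^3 - 0.59*b^2 - 0.0999999999999996*b - 2.19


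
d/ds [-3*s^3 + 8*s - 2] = 8 - 9*s^2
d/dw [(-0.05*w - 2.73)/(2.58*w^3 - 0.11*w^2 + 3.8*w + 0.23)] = (0.258*w^3 + 21.1247*w^2 - 0.6006*w + 10.3625)/(6.6564*w^6 - 0.5676*w^5 + 19.6201*w^4 + 0.3508*w^3 + 14.3894*w^2 + 1.748*w + 0.0529)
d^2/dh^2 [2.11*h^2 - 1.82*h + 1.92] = 4.22000000000000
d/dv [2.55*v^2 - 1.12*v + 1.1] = 5.1*v - 1.12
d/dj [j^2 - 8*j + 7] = 2*j - 8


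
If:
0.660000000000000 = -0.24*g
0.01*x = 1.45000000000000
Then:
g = -2.75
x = 145.00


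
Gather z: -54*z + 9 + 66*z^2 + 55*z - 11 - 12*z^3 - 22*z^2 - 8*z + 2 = -12*z^3 + 44*z^2 - 7*z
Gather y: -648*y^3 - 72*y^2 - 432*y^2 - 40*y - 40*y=-648*y^3 - 504*y^2 - 80*y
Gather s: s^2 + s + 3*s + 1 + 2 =s^2 + 4*s + 3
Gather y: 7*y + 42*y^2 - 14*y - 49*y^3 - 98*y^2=-49*y^3 - 56*y^2 - 7*y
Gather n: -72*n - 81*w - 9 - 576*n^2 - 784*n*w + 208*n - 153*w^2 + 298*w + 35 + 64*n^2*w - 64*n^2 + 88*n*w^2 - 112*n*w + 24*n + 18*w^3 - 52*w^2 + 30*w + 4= n^2*(64*w - 640) + n*(88*w^2 - 896*w + 160) + 18*w^3 - 205*w^2 + 247*w + 30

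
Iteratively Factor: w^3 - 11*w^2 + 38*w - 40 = (w - 4)*(w^2 - 7*w + 10) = (w - 4)*(w - 2)*(w - 5)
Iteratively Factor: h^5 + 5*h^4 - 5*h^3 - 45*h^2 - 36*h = (h + 3)*(h^4 + 2*h^3 - 11*h^2 - 12*h) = h*(h + 3)*(h^3 + 2*h^2 - 11*h - 12) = h*(h + 1)*(h + 3)*(h^2 + h - 12) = h*(h + 1)*(h + 3)*(h + 4)*(h - 3)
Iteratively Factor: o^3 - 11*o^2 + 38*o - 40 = (o - 5)*(o^2 - 6*o + 8) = (o - 5)*(o - 2)*(o - 4)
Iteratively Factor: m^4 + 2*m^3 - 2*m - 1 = (m + 1)*(m^3 + m^2 - m - 1) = (m - 1)*(m + 1)*(m^2 + 2*m + 1) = (m - 1)*(m + 1)^2*(m + 1)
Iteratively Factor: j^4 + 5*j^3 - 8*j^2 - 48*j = (j + 4)*(j^3 + j^2 - 12*j) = (j + 4)^2*(j^2 - 3*j) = j*(j + 4)^2*(j - 3)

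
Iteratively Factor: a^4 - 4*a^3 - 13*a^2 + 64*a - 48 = (a - 3)*(a^3 - a^2 - 16*a + 16) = (a - 3)*(a - 1)*(a^2 - 16) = (a - 4)*(a - 3)*(a - 1)*(a + 4)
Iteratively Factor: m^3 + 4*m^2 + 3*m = (m)*(m^2 + 4*m + 3) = m*(m + 1)*(m + 3)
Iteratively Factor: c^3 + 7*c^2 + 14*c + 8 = (c + 4)*(c^2 + 3*c + 2) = (c + 2)*(c + 4)*(c + 1)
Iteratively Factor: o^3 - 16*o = (o)*(o^2 - 16) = o*(o + 4)*(o - 4)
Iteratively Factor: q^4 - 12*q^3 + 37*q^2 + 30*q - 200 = (q - 4)*(q^3 - 8*q^2 + 5*q + 50) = (q - 5)*(q - 4)*(q^2 - 3*q - 10) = (q - 5)^2*(q - 4)*(q + 2)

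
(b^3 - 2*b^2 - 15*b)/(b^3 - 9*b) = (b - 5)/(b - 3)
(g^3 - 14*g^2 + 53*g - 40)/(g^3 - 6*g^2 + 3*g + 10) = (g^2 - 9*g + 8)/(g^2 - g - 2)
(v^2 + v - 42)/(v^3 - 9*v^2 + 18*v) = (v + 7)/(v*(v - 3))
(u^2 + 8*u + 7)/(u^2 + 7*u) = (u + 1)/u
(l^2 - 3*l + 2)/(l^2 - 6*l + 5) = (l - 2)/(l - 5)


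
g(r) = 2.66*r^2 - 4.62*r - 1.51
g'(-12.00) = -68.46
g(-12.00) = 436.97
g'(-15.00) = -84.42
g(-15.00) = 666.29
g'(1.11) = 1.29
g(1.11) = -3.36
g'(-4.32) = -27.60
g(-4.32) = 68.09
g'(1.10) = 1.23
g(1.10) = -3.37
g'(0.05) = -4.35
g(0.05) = -1.73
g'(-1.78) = -14.09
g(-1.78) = 15.14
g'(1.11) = 1.29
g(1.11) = -3.36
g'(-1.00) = -9.94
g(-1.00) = 5.77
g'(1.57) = 3.73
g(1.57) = -2.21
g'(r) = 5.32*r - 4.62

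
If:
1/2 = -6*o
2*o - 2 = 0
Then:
No Solution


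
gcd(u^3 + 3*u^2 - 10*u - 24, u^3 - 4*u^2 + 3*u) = u - 3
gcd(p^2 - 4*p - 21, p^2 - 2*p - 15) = p + 3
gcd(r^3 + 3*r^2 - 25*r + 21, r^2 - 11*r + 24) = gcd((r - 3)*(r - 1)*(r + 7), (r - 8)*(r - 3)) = r - 3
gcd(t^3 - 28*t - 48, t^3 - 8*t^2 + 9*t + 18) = t - 6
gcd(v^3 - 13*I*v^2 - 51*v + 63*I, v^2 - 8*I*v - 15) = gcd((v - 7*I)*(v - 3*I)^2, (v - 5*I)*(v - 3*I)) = v - 3*I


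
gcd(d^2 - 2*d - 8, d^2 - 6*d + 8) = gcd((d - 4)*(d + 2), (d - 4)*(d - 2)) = d - 4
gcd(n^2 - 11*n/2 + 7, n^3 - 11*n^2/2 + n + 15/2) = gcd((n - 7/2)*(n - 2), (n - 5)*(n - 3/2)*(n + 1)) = 1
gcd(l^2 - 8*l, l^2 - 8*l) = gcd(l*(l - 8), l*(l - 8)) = l^2 - 8*l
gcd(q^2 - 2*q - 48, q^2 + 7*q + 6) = q + 6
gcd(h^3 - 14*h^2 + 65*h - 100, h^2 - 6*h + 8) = h - 4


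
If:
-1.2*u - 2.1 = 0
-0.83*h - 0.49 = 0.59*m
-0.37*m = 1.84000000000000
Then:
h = 2.94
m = -4.97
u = -1.75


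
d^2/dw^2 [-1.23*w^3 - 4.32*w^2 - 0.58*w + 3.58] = -7.38*w - 8.64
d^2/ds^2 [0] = 0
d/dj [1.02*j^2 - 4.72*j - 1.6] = 2.04*j - 4.72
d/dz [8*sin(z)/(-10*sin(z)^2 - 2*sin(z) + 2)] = 4*(5*sin(z)^2 + 1)*cos(z)/(5*sin(z)^2 + sin(z) - 1)^2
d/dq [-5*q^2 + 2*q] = 2 - 10*q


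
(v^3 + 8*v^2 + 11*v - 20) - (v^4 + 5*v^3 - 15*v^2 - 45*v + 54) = -v^4 - 4*v^3 + 23*v^2 + 56*v - 74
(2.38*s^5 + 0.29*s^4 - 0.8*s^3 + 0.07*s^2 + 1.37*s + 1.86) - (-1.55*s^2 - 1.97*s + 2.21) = 2.38*s^5 + 0.29*s^4 - 0.8*s^3 + 1.62*s^2 + 3.34*s - 0.35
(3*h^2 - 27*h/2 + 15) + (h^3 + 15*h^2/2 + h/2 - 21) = h^3 + 21*h^2/2 - 13*h - 6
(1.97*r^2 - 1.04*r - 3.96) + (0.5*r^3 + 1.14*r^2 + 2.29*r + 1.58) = 0.5*r^3 + 3.11*r^2 + 1.25*r - 2.38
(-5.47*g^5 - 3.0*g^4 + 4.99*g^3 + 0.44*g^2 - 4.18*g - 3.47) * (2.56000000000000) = -14.0032*g^5 - 7.68*g^4 + 12.7744*g^3 + 1.1264*g^2 - 10.7008*g - 8.8832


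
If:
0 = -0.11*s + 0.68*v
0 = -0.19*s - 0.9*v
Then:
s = 0.00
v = 0.00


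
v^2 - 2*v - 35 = (v - 7)*(v + 5)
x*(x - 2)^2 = x^3 - 4*x^2 + 4*x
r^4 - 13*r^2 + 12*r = r*(r - 3)*(r - 1)*(r + 4)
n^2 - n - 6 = (n - 3)*(n + 2)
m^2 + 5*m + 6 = (m + 2)*(m + 3)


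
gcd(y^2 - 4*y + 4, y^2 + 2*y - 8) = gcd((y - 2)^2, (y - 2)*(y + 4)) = y - 2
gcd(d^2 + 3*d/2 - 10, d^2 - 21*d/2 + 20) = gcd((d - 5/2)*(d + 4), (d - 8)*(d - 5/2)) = d - 5/2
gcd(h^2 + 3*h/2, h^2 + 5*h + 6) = 1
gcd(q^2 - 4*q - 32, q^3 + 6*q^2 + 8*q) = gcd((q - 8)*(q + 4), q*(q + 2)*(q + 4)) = q + 4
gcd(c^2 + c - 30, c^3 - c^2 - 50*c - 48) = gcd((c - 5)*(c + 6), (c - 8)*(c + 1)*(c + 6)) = c + 6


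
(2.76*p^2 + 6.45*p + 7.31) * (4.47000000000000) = 12.3372*p^2 + 28.8315*p + 32.6757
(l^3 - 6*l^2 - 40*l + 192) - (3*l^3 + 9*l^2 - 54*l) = -2*l^3 - 15*l^2 + 14*l + 192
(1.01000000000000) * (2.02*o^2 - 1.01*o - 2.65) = 2.0402*o^2 - 1.0201*o - 2.6765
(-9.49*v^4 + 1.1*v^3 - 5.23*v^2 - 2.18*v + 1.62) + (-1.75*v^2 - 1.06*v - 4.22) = -9.49*v^4 + 1.1*v^3 - 6.98*v^2 - 3.24*v - 2.6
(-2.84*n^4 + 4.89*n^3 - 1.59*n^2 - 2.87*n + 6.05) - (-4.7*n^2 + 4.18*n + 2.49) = -2.84*n^4 + 4.89*n^3 + 3.11*n^2 - 7.05*n + 3.56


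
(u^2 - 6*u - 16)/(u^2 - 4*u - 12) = (u - 8)/(u - 6)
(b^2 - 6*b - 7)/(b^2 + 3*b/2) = 2*(b^2 - 6*b - 7)/(b*(2*b + 3))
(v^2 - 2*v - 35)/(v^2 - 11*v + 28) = (v + 5)/(v - 4)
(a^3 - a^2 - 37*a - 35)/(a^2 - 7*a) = a + 6 + 5/a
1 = 1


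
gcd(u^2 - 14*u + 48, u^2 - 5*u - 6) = u - 6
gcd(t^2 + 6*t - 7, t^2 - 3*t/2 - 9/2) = 1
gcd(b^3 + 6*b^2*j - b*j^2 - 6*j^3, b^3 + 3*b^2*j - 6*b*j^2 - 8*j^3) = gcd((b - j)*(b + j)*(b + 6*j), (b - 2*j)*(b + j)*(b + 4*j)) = b + j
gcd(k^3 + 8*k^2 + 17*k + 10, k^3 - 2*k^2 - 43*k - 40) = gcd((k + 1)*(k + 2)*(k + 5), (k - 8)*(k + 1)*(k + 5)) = k^2 + 6*k + 5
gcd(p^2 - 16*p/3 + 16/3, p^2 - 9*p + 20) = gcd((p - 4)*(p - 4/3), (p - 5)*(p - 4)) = p - 4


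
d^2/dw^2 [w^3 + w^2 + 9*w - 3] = 6*w + 2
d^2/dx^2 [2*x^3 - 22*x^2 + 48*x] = 12*x - 44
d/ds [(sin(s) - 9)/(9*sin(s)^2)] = (18 - sin(s))*cos(s)/(9*sin(s)^3)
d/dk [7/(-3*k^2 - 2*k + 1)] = 14*(3*k + 1)/(3*k^2 + 2*k - 1)^2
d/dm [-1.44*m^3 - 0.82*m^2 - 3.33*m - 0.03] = -4.32*m^2 - 1.64*m - 3.33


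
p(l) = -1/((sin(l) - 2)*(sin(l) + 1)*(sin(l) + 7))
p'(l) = cos(l)/((sin(l) - 2)*(sin(l) + 1)*(sin(l) + 7)^2) + cos(l)/((sin(l) - 2)*(sin(l) + 1)^2*(sin(l) + 7)) + cos(l)/((sin(l) - 2)^2*(sin(l) + 1)*(sin(l) + 7)) = 3*(sin(l)^2 + 4*sin(l) - 3)*cos(l)/((sin(l) - 2)^2*(sin(l) + 1)^2*(sin(l) + 7)^2)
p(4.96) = 1.83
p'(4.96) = -14.64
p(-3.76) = 0.06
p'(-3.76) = 0.00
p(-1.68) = 9.34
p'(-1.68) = 170.64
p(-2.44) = 0.17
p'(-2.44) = 0.33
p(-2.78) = 0.10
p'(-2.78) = 0.12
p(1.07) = 0.06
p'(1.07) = 0.01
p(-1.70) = 6.67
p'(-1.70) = 103.03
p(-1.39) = 3.42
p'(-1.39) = -37.60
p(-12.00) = 0.06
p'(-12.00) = 0.00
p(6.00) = 0.09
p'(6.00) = -0.10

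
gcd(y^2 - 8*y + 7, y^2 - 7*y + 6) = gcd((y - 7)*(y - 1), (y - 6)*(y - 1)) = y - 1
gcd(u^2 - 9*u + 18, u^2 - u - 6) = u - 3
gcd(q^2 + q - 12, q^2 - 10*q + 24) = 1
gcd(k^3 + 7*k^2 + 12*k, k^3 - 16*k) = k^2 + 4*k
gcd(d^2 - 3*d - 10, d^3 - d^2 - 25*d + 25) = d - 5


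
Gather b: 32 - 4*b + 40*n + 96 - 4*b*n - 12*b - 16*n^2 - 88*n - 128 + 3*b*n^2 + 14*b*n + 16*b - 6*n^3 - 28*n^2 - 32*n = b*(3*n^2 + 10*n) - 6*n^3 - 44*n^2 - 80*n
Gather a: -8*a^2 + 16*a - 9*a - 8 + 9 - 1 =-8*a^2 + 7*a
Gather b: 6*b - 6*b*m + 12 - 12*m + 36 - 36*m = b*(6 - 6*m) - 48*m + 48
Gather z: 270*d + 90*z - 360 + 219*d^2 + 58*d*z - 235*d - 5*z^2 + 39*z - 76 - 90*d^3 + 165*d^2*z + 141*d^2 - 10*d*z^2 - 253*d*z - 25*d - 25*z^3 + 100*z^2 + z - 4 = -90*d^3 + 360*d^2 + 10*d - 25*z^3 + z^2*(95 - 10*d) + z*(165*d^2 - 195*d + 130) - 440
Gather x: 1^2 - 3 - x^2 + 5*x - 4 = -x^2 + 5*x - 6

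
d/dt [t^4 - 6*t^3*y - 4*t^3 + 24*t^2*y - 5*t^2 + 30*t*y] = 4*t^3 - 18*t^2*y - 12*t^2 + 48*t*y - 10*t + 30*y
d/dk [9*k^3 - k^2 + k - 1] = 27*k^2 - 2*k + 1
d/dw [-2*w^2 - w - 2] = -4*w - 1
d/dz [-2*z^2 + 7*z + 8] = 7 - 4*z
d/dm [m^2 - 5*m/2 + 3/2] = 2*m - 5/2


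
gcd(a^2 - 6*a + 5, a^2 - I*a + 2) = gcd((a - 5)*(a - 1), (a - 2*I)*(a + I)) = 1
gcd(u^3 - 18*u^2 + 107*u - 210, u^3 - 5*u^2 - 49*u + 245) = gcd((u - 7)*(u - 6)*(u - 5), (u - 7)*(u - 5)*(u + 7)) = u^2 - 12*u + 35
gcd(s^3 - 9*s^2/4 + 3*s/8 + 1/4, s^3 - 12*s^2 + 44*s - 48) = s - 2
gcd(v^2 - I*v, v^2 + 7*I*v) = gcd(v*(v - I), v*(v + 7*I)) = v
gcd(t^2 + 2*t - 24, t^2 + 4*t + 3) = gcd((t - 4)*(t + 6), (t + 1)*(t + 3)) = 1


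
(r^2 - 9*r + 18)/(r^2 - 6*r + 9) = (r - 6)/(r - 3)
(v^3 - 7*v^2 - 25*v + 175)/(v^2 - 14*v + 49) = (v^2 - 25)/(v - 7)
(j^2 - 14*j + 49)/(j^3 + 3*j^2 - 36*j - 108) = (j^2 - 14*j + 49)/(j^3 + 3*j^2 - 36*j - 108)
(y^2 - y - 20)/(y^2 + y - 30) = (y + 4)/(y + 6)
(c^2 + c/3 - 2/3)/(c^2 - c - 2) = (c - 2/3)/(c - 2)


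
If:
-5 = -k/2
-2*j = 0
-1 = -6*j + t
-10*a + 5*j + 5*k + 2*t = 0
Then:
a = 24/5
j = 0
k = 10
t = -1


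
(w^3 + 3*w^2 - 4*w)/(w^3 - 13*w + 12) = w/(w - 3)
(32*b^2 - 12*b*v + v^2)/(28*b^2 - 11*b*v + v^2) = (-8*b + v)/(-7*b + v)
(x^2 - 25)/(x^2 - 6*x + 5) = (x + 5)/(x - 1)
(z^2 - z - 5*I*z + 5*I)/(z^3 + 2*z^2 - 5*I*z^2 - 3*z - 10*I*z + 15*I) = 1/(z + 3)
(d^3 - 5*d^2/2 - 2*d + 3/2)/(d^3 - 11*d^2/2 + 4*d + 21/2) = (2*d - 1)/(2*d - 7)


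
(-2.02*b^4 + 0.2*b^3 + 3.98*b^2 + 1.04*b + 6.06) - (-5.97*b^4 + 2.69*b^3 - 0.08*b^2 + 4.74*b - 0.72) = 3.95*b^4 - 2.49*b^3 + 4.06*b^2 - 3.7*b + 6.78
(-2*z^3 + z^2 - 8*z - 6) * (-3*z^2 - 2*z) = 6*z^5 + z^4 + 22*z^3 + 34*z^2 + 12*z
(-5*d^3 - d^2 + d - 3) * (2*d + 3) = -10*d^4 - 17*d^3 - d^2 - 3*d - 9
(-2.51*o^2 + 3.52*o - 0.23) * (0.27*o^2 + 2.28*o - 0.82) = -0.6777*o^4 - 4.7724*o^3 + 10.0217*o^2 - 3.4108*o + 0.1886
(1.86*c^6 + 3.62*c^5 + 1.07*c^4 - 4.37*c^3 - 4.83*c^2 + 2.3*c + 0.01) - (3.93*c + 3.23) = 1.86*c^6 + 3.62*c^5 + 1.07*c^4 - 4.37*c^3 - 4.83*c^2 - 1.63*c - 3.22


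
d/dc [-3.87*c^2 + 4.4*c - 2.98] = 4.4 - 7.74*c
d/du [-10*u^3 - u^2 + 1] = 2*u*(-15*u - 1)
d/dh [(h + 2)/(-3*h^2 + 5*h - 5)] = (-3*h^2 + 5*h + (h + 2)*(6*h - 5) - 5)/(3*h^2 - 5*h + 5)^2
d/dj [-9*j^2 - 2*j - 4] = -18*j - 2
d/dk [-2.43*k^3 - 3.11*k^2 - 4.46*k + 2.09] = -7.29*k^2 - 6.22*k - 4.46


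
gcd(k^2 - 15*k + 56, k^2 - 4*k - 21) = k - 7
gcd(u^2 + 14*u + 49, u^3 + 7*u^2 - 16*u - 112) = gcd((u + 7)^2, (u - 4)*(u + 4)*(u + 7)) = u + 7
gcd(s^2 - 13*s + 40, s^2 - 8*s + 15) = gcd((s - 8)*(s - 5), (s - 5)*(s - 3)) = s - 5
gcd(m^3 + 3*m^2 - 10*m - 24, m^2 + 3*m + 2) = m + 2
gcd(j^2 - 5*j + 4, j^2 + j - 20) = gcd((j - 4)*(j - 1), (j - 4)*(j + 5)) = j - 4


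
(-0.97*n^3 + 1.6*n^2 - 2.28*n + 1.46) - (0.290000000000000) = -0.97*n^3 + 1.6*n^2 - 2.28*n + 1.17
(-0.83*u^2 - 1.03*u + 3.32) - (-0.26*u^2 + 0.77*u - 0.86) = -0.57*u^2 - 1.8*u + 4.18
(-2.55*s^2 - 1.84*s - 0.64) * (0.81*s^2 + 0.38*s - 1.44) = -2.0655*s^4 - 2.4594*s^3 + 2.4544*s^2 + 2.4064*s + 0.9216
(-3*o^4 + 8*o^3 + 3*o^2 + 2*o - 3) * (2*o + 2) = -6*o^5 + 10*o^4 + 22*o^3 + 10*o^2 - 2*o - 6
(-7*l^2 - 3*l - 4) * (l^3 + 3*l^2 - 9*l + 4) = -7*l^5 - 24*l^4 + 50*l^3 - 13*l^2 + 24*l - 16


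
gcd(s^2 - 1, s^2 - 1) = s^2 - 1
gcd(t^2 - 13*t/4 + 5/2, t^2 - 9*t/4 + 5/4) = t - 5/4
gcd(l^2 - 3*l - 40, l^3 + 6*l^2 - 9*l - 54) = 1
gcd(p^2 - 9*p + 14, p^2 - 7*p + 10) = p - 2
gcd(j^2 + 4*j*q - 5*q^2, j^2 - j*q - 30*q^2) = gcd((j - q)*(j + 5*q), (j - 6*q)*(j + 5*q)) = j + 5*q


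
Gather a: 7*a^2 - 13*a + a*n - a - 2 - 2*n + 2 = 7*a^2 + a*(n - 14) - 2*n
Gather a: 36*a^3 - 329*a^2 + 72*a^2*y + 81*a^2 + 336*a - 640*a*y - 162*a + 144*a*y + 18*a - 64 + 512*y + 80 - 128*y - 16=36*a^3 + a^2*(72*y - 248) + a*(192 - 496*y) + 384*y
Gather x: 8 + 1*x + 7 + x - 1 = 2*x + 14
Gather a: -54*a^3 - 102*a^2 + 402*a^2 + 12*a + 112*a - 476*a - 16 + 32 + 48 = -54*a^3 + 300*a^2 - 352*a + 64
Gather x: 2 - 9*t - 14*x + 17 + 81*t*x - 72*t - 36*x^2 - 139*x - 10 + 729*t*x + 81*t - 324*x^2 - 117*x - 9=-360*x^2 + x*(810*t - 270)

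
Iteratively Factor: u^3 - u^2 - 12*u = (u + 3)*(u^2 - 4*u) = (u - 4)*(u + 3)*(u)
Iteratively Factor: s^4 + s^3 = (s)*(s^3 + s^2) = s^2*(s^2 + s) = s^2*(s + 1)*(s)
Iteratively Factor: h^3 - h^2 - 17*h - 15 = (h + 3)*(h^2 - 4*h - 5) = (h + 1)*(h + 3)*(h - 5)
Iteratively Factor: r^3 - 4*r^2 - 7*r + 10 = (r - 5)*(r^2 + r - 2) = (r - 5)*(r + 2)*(r - 1)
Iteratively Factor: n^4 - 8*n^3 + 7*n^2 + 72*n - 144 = (n - 4)*(n^3 - 4*n^2 - 9*n + 36) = (n - 4)*(n - 3)*(n^2 - n - 12) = (n - 4)^2*(n - 3)*(n + 3)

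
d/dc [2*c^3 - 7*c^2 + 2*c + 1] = 6*c^2 - 14*c + 2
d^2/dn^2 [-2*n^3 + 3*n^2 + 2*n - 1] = 6 - 12*n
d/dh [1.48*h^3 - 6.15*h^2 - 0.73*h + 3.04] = 4.44*h^2 - 12.3*h - 0.73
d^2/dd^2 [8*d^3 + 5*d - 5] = 48*d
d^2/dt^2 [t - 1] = 0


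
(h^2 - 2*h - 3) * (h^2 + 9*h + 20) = h^4 + 7*h^3 - h^2 - 67*h - 60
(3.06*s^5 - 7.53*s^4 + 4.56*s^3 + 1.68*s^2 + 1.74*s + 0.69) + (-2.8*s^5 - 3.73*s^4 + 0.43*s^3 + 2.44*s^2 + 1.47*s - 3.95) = 0.26*s^5 - 11.26*s^4 + 4.99*s^3 + 4.12*s^2 + 3.21*s - 3.26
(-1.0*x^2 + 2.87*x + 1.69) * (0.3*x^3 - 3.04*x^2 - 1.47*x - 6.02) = -0.3*x^5 + 3.901*x^4 - 6.7478*x^3 - 3.3365*x^2 - 19.7617*x - 10.1738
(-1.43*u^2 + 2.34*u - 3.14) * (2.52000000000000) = -3.6036*u^2 + 5.8968*u - 7.9128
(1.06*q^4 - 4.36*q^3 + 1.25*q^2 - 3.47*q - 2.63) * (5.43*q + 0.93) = 5.7558*q^5 - 22.689*q^4 + 2.7327*q^3 - 17.6796*q^2 - 17.508*q - 2.4459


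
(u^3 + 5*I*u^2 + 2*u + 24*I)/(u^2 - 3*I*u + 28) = (u^2 + I*u + 6)/(u - 7*I)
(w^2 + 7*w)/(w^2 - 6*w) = (w + 7)/(w - 6)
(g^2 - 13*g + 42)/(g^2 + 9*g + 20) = (g^2 - 13*g + 42)/(g^2 + 9*g + 20)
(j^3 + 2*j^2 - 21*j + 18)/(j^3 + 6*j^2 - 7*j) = (j^2 + 3*j - 18)/(j*(j + 7))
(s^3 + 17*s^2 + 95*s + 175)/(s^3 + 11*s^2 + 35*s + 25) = (s + 7)/(s + 1)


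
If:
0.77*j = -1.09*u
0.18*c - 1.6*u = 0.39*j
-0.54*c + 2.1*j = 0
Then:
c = 0.00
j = 0.00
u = 0.00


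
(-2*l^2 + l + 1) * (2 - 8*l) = 16*l^3 - 12*l^2 - 6*l + 2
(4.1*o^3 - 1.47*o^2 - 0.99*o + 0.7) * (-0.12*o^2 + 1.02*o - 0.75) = -0.492*o^5 + 4.3584*o^4 - 4.4556*o^3 + 0.00870000000000001*o^2 + 1.4565*o - 0.525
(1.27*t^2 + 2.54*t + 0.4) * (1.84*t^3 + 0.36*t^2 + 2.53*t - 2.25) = 2.3368*t^5 + 5.1308*t^4 + 4.8635*t^3 + 3.7127*t^2 - 4.703*t - 0.9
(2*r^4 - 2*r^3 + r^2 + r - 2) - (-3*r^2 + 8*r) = 2*r^4 - 2*r^3 + 4*r^2 - 7*r - 2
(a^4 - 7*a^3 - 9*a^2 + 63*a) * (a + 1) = a^5 - 6*a^4 - 16*a^3 + 54*a^2 + 63*a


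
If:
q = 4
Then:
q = 4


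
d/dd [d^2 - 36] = 2*d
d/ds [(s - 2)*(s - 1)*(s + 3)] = 3*s^2 - 7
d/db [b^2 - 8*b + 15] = 2*b - 8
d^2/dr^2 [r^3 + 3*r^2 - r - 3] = 6*r + 6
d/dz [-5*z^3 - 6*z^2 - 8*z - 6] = -15*z^2 - 12*z - 8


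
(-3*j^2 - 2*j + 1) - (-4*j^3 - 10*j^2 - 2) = 4*j^3 + 7*j^2 - 2*j + 3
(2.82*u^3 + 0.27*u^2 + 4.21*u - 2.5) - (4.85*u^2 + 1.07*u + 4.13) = 2.82*u^3 - 4.58*u^2 + 3.14*u - 6.63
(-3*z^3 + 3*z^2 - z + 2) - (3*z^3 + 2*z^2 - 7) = -6*z^3 + z^2 - z + 9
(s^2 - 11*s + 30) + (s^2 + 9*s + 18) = 2*s^2 - 2*s + 48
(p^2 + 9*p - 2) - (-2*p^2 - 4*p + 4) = 3*p^2 + 13*p - 6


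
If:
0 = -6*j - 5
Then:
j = -5/6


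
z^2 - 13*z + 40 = (z - 8)*(z - 5)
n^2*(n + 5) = n^3 + 5*n^2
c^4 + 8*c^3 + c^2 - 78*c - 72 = (c - 3)*(c + 1)*(c + 4)*(c + 6)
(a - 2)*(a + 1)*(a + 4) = a^3 + 3*a^2 - 6*a - 8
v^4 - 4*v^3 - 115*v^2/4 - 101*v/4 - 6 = (v - 8)*(v + 1/2)^2*(v + 3)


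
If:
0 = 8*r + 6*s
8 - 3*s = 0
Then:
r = -2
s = 8/3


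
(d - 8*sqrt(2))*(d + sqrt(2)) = d^2 - 7*sqrt(2)*d - 16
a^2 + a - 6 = (a - 2)*(a + 3)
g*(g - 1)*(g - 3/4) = g^3 - 7*g^2/4 + 3*g/4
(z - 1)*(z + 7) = z^2 + 6*z - 7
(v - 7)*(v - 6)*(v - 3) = v^3 - 16*v^2 + 81*v - 126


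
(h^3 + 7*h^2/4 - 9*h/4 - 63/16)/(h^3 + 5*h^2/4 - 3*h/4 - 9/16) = (8*h^2 + 2*h - 21)/(8*h^2 - 2*h - 3)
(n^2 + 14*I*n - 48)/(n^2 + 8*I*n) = (n + 6*I)/n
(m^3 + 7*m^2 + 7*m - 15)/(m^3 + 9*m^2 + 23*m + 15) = (m - 1)/(m + 1)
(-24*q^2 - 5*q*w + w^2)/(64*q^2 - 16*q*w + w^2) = (-3*q - w)/(8*q - w)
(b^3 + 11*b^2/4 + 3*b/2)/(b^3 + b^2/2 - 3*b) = (4*b + 3)/(2*(2*b - 3))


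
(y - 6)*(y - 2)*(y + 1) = y^3 - 7*y^2 + 4*y + 12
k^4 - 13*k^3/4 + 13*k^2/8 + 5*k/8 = k*(k - 5/2)*(k - 1)*(k + 1/4)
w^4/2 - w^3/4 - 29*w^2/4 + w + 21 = (w/2 + 1)*(w - 7/2)*(w - 2)*(w + 3)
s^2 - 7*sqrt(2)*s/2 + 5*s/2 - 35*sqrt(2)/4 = (s + 5/2)*(s - 7*sqrt(2)/2)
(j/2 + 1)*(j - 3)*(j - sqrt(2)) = j^3/2 - sqrt(2)*j^2/2 - j^2/2 - 3*j + sqrt(2)*j/2 + 3*sqrt(2)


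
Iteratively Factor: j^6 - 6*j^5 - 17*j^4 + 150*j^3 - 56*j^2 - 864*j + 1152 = (j - 2)*(j^5 - 4*j^4 - 25*j^3 + 100*j^2 + 144*j - 576) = (j - 2)*(j + 3)*(j^4 - 7*j^3 - 4*j^2 + 112*j - 192) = (j - 4)*(j - 2)*(j + 3)*(j^3 - 3*j^2 - 16*j + 48) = (j - 4)*(j - 3)*(j - 2)*(j + 3)*(j^2 - 16) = (j - 4)*(j - 3)*(j - 2)*(j + 3)*(j + 4)*(j - 4)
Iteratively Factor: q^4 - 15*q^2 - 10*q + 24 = (q - 1)*(q^3 + q^2 - 14*q - 24) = (q - 4)*(q - 1)*(q^2 + 5*q + 6) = (q - 4)*(q - 1)*(q + 2)*(q + 3)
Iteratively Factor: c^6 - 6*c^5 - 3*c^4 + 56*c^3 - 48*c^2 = (c + 3)*(c^5 - 9*c^4 + 24*c^3 - 16*c^2) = (c - 1)*(c + 3)*(c^4 - 8*c^3 + 16*c^2) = (c - 4)*(c - 1)*(c + 3)*(c^3 - 4*c^2) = (c - 4)^2*(c - 1)*(c + 3)*(c^2) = c*(c - 4)^2*(c - 1)*(c + 3)*(c)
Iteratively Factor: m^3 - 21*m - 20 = (m + 1)*(m^2 - m - 20) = (m + 1)*(m + 4)*(m - 5)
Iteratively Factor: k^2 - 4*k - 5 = (k + 1)*(k - 5)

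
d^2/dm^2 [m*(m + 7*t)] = 2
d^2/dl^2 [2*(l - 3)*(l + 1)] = 4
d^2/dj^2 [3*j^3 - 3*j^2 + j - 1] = 18*j - 6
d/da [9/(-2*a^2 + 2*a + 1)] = 18*(2*a - 1)/(-2*a^2 + 2*a + 1)^2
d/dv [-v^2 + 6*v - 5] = 6 - 2*v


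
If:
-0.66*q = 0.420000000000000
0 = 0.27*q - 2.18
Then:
No Solution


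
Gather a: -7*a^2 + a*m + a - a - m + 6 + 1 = -7*a^2 + a*m - m + 7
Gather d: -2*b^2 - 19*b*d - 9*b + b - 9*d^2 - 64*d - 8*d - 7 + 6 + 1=-2*b^2 - 8*b - 9*d^2 + d*(-19*b - 72)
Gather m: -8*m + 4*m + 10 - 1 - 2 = 7 - 4*m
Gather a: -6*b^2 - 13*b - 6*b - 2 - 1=-6*b^2 - 19*b - 3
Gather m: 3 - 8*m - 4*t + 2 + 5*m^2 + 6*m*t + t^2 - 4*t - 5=5*m^2 + m*(6*t - 8) + t^2 - 8*t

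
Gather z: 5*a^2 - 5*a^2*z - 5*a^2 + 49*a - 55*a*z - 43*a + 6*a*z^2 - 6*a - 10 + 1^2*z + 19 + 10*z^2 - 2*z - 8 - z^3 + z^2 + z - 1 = -z^3 + z^2*(6*a + 11) + z*(-5*a^2 - 55*a)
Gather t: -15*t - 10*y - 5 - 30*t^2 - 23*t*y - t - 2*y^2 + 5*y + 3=-30*t^2 + t*(-23*y - 16) - 2*y^2 - 5*y - 2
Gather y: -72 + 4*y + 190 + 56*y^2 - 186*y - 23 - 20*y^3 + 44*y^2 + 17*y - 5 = -20*y^3 + 100*y^2 - 165*y + 90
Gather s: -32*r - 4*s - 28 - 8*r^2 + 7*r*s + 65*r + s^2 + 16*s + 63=-8*r^2 + 33*r + s^2 + s*(7*r + 12) + 35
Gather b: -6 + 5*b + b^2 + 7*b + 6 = b^2 + 12*b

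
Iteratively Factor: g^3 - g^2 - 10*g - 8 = (g + 1)*(g^2 - 2*g - 8) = (g - 4)*(g + 1)*(g + 2)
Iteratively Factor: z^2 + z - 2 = (z - 1)*(z + 2)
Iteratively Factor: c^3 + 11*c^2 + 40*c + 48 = (c + 3)*(c^2 + 8*c + 16) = (c + 3)*(c + 4)*(c + 4)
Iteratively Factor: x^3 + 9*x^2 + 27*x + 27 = (x + 3)*(x^2 + 6*x + 9) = (x + 3)^2*(x + 3)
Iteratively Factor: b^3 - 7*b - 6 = (b + 2)*(b^2 - 2*b - 3) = (b - 3)*(b + 2)*(b + 1)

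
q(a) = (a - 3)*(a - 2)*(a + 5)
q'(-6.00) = 89.00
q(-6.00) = -72.00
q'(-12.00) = 413.00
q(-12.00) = -1470.00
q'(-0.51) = -18.22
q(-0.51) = 39.56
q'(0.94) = -16.35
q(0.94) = 12.97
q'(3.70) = 22.07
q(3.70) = 10.35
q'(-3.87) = 25.93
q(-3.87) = 45.57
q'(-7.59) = 153.82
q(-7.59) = -263.04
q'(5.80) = 81.92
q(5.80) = 114.91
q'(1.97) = -7.36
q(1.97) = 0.22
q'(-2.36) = -2.29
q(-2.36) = 61.70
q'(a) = (a - 3)*(a - 2) + (a - 3)*(a + 5) + (a - 2)*(a + 5)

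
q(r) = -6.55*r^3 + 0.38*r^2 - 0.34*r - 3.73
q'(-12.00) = -2839.06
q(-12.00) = 11373.47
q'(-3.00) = -179.47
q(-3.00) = 177.56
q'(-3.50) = -243.71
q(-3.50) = 282.95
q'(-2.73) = -148.86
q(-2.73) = 133.30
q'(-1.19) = -29.07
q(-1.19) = 8.25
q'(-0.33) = -2.73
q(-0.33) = -3.34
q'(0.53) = -5.46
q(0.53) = -4.78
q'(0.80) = -12.31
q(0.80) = -7.11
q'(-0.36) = -3.16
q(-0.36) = -3.25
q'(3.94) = -302.38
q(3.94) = -399.79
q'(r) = -19.65*r^2 + 0.76*r - 0.34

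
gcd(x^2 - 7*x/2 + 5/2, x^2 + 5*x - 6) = x - 1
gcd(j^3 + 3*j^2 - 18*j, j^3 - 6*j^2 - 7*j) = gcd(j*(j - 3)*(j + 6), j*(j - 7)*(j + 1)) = j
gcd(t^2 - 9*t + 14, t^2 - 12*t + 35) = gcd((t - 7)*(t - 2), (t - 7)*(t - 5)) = t - 7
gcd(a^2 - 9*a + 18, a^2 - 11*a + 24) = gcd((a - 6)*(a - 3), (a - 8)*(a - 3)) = a - 3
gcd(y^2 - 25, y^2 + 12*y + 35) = y + 5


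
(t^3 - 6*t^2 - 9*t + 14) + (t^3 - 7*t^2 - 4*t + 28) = 2*t^3 - 13*t^2 - 13*t + 42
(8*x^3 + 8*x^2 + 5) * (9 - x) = -8*x^4 + 64*x^3 + 72*x^2 - 5*x + 45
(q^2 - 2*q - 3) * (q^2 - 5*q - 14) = q^4 - 7*q^3 - 7*q^2 + 43*q + 42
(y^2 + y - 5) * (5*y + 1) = 5*y^3 + 6*y^2 - 24*y - 5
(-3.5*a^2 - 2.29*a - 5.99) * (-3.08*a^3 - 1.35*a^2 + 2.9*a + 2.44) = 10.78*a^5 + 11.7782*a^4 + 11.3907*a^3 - 7.0945*a^2 - 22.9586*a - 14.6156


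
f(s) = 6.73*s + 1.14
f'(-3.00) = 6.73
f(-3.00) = -19.05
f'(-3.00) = 6.73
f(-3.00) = -19.05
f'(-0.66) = 6.73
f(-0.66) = -3.30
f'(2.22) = 6.73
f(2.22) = 16.08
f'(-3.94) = 6.73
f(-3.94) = -25.38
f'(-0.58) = 6.73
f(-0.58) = -2.76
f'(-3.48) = 6.73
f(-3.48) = -22.28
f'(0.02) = 6.73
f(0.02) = 1.27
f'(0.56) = 6.73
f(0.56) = 4.91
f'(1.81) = 6.73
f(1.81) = 13.32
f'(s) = 6.73000000000000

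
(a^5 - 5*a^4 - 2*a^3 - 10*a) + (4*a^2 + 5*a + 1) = a^5 - 5*a^4 - 2*a^3 + 4*a^2 - 5*a + 1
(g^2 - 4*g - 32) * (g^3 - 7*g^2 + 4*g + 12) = g^5 - 11*g^4 + 220*g^2 - 176*g - 384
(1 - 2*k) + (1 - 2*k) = 2 - 4*k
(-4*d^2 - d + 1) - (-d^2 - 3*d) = -3*d^2 + 2*d + 1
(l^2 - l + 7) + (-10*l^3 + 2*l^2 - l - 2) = -10*l^3 + 3*l^2 - 2*l + 5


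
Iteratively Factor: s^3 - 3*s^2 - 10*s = (s + 2)*(s^2 - 5*s) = s*(s + 2)*(s - 5)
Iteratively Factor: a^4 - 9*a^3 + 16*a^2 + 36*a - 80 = (a - 2)*(a^3 - 7*a^2 + 2*a + 40) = (a - 2)*(a + 2)*(a^2 - 9*a + 20) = (a - 5)*(a - 2)*(a + 2)*(a - 4)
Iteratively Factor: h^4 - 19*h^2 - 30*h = (h - 5)*(h^3 + 5*h^2 + 6*h) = h*(h - 5)*(h^2 + 5*h + 6) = h*(h - 5)*(h + 2)*(h + 3)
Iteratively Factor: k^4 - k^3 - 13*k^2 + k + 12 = (k - 1)*(k^3 - 13*k - 12) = (k - 1)*(k + 1)*(k^2 - k - 12) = (k - 4)*(k - 1)*(k + 1)*(k + 3)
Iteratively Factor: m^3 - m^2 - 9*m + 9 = (m - 3)*(m^2 + 2*m - 3) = (m - 3)*(m - 1)*(m + 3)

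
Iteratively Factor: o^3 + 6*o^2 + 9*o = (o + 3)*(o^2 + 3*o) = (o + 3)^2*(o)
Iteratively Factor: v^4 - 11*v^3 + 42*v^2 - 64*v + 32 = (v - 1)*(v^3 - 10*v^2 + 32*v - 32) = (v - 2)*(v - 1)*(v^2 - 8*v + 16) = (v - 4)*(v - 2)*(v - 1)*(v - 4)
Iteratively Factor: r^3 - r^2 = (r - 1)*(r^2) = r*(r - 1)*(r)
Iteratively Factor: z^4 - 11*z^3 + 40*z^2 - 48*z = (z)*(z^3 - 11*z^2 + 40*z - 48) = z*(z - 4)*(z^2 - 7*z + 12) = z*(z - 4)*(z - 3)*(z - 4)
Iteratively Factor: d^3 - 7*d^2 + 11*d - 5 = (d - 1)*(d^2 - 6*d + 5) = (d - 5)*(d - 1)*(d - 1)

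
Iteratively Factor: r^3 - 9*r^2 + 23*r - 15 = (r - 1)*(r^2 - 8*r + 15) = (r - 5)*(r - 1)*(r - 3)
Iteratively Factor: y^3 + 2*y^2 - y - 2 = (y - 1)*(y^2 + 3*y + 2) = (y - 1)*(y + 2)*(y + 1)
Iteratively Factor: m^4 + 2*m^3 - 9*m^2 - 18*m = (m)*(m^3 + 2*m^2 - 9*m - 18) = m*(m + 3)*(m^2 - m - 6) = m*(m + 2)*(m + 3)*(m - 3)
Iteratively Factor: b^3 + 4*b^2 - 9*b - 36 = (b + 3)*(b^2 + b - 12) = (b + 3)*(b + 4)*(b - 3)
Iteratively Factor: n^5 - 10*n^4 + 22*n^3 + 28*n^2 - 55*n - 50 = (n - 2)*(n^4 - 8*n^3 + 6*n^2 + 40*n + 25) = (n - 5)*(n - 2)*(n^3 - 3*n^2 - 9*n - 5) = (n - 5)*(n - 2)*(n + 1)*(n^2 - 4*n - 5) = (n - 5)^2*(n - 2)*(n + 1)*(n + 1)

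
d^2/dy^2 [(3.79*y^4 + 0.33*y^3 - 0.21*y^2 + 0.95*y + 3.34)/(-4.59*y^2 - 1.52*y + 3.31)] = (-159.696198*y^6 - 158.652432*y^5 + 292.94805*y^4 + 250.580144*y^3 - 891.383322*y^2 - 248.10768*y - 121.879762)/(96.702579*y^6 + 96.070536*y^5 - 177.392025*y^4 - 135.04744*y^3 + 127.923225*y^2 + 49.959816*y - 36.264691)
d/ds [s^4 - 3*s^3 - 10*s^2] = s*(4*s^2 - 9*s - 20)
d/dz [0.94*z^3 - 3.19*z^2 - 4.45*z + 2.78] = 2.82*z^2 - 6.38*z - 4.45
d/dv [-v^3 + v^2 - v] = -3*v^2 + 2*v - 1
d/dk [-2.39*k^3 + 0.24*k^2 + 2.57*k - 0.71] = -7.17*k^2 + 0.48*k + 2.57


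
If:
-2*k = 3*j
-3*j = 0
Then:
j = 0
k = 0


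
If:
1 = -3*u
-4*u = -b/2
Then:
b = -8/3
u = -1/3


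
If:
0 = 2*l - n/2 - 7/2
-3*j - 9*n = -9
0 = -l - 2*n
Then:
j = 16/3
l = 14/9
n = -7/9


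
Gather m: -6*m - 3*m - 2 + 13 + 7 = 18 - 9*m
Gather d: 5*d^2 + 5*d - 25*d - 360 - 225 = 5*d^2 - 20*d - 585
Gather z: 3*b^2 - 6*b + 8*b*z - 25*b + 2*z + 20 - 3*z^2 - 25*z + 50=3*b^2 - 31*b - 3*z^2 + z*(8*b - 23) + 70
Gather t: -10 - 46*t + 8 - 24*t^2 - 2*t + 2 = -24*t^2 - 48*t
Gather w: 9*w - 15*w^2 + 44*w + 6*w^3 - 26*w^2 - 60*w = 6*w^3 - 41*w^2 - 7*w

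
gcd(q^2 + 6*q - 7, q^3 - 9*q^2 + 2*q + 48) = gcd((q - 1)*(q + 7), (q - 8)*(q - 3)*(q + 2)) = 1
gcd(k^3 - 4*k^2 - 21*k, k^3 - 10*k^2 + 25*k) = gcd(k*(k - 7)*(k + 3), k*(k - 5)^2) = k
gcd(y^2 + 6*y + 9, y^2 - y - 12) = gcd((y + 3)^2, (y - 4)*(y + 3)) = y + 3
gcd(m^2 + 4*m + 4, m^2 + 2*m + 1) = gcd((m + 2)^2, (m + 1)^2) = 1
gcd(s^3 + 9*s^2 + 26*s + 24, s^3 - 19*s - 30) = s^2 + 5*s + 6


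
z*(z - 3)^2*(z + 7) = z^4 + z^3 - 33*z^2 + 63*z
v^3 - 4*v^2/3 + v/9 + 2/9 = (v - 1)*(v - 2/3)*(v + 1/3)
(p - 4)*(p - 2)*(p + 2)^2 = p^4 - 2*p^3 - 12*p^2 + 8*p + 32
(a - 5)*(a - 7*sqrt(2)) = a^2 - 7*sqrt(2)*a - 5*a + 35*sqrt(2)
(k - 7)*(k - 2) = k^2 - 9*k + 14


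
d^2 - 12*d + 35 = (d - 7)*(d - 5)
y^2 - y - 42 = (y - 7)*(y + 6)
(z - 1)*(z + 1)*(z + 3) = z^3 + 3*z^2 - z - 3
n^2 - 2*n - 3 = (n - 3)*(n + 1)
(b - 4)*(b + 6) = b^2 + 2*b - 24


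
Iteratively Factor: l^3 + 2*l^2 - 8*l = (l - 2)*(l^2 + 4*l) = (l - 2)*(l + 4)*(l)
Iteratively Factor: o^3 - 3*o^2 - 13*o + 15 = (o + 3)*(o^2 - 6*o + 5) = (o - 5)*(o + 3)*(o - 1)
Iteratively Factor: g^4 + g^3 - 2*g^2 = (g - 1)*(g^3 + 2*g^2) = (g - 1)*(g + 2)*(g^2) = g*(g - 1)*(g + 2)*(g)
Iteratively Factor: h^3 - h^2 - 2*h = (h + 1)*(h^2 - 2*h) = h*(h + 1)*(h - 2)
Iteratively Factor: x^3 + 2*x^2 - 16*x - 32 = (x - 4)*(x^2 + 6*x + 8) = (x - 4)*(x + 2)*(x + 4)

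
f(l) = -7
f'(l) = 0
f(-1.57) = -7.00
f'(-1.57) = 0.00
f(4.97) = -7.00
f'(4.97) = 0.00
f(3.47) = -7.00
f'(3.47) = 0.00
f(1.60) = -7.00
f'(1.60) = 0.00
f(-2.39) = -7.00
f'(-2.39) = 0.00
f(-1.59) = -7.00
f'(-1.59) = 0.00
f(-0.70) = -7.00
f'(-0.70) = 0.00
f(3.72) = -7.00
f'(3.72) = 0.00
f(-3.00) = -7.00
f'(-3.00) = 0.00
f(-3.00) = -7.00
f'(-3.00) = 0.00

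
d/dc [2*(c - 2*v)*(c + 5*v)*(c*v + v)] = 2*v*(3*c^2 + 6*c*v + 2*c - 10*v^2 + 3*v)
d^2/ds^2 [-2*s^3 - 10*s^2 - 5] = -12*s - 20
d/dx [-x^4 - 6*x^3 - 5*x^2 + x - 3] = -4*x^3 - 18*x^2 - 10*x + 1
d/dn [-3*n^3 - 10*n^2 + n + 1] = -9*n^2 - 20*n + 1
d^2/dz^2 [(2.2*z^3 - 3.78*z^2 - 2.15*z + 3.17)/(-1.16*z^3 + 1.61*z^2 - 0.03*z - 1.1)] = (-7.105427357601e-15*z^7 + 1.955296*z^6 + 17.8176*z^5 - 42.381528*z^4 + 30.76393*z^3 - 43.153758*z^2 + 32.062086*z - 2.228146)/(1.560896*z^9 - 6.499248*z^8 + 9.141612*z^7 - 0.0689690000000009*z^6 - 12.089739*z^5 + 8.779263*z^4 + 3.892047*z^3 - 5.84133*z^2 + 0.1089*z + 1.331)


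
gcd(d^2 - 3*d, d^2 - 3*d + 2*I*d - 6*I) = d - 3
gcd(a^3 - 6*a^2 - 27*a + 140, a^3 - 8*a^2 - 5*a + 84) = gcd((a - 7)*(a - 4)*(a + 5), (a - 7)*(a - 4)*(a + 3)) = a^2 - 11*a + 28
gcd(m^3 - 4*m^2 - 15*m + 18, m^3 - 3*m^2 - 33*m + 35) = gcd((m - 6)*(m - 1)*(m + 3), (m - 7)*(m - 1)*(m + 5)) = m - 1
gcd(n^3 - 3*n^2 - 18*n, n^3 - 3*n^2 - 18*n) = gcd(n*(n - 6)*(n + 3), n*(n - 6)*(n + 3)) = n^3 - 3*n^2 - 18*n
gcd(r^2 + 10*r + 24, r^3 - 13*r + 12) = r + 4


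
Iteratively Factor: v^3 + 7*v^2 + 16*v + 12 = (v + 2)*(v^2 + 5*v + 6) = (v + 2)*(v + 3)*(v + 2)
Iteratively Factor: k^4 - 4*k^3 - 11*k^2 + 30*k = (k - 2)*(k^3 - 2*k^2 - 15*k) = (k - 5)*(k - 2)*(k^2 + 3*k) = (k - 5)*(k - 2)*(k + 3)*(k)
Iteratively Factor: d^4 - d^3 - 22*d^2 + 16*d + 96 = (d + 4)*(d^3 - 5*d^2 - 2*d + 24) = (d - 3)*(d + 4)*(d^2 - 2*d - 8) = (d - 4)*(d - 3)*(d + 4)*(d + 2)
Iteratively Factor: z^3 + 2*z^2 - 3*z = (z + 3)*(z^2 - z) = z*(z + 3)*(z - 1)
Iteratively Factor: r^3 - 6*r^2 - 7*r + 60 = (r + 3)*(r^2 - 9*r + 20) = (r - 4)*(r + 3)*(r - 5)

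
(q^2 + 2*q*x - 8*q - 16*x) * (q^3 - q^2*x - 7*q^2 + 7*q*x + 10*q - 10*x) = q^5 + q^4*x - 15*q^4 - 2*q^3*x^2 - 15*q^3*x + 66*q^3 + 30*q^2*x^2 + 66*q^2*x - 80*q^2 - 132*q*x^2 - 80*q*x + 160*x^2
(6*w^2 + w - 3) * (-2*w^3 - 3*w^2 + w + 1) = -12*w^5 - 20*w^4 + 9*w^3 + 16*w^2 - 2*w - 3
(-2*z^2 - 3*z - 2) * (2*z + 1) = -4*z^3 - 8*z^2 - 7*z - 2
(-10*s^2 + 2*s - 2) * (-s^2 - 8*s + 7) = 10*s^4 + 78*s^3 - 84*s^2 + 30*s - 14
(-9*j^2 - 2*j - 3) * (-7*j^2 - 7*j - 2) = 63*j^4 + 77*j^3 + 53*j^2 + 25*j + 6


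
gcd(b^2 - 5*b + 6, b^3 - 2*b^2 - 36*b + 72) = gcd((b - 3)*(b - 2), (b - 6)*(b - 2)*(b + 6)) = b - 2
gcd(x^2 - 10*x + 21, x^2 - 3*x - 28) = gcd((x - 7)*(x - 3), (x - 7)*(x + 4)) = x - 7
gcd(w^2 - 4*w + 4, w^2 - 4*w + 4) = w^2 - 4*w + 4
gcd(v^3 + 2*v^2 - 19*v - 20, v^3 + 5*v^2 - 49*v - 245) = v + 5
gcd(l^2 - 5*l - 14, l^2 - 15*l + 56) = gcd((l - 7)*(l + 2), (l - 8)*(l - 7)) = l - 7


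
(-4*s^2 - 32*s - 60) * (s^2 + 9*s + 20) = -4*s^4 - 68*s^3 - 428*s^2 - 1180*s - 1200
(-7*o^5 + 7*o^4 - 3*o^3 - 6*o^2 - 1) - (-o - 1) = -7*o^5 + 7*o^4 - 3*o^3 - 6*o^2 + o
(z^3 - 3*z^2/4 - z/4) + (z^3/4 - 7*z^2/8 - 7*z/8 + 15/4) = 5*z^3/4 - 13*z^2/8 - 9*z/8 + 15/4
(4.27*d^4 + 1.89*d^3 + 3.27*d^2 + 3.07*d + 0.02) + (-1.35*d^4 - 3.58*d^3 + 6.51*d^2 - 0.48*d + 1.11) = 2.92*d^4 - 1.69*d^3 + 9.78*d^2 + 2.59*d + 1.13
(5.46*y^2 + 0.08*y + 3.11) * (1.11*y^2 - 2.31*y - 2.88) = 6.0606*y^4 - 12.5238*y^3 - 12.4575*y^2 - 7.4145*y - 8.9568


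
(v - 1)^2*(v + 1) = v^3 - v^2 - v + 1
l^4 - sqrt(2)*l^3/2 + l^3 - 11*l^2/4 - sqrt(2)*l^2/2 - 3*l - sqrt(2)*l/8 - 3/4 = (l + 1/2)^2*(l - 3*sqrt(2)/2)*(l + sqrt(2))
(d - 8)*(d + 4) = d^2 - 4*d - 32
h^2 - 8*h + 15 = (h - 5)*(h - 3)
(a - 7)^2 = a^2 - 14*a + 49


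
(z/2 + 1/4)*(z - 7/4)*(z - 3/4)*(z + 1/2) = z^4/2 - 3*z^3/4 - 15*z^2/32 + 11*z/32 + 21/128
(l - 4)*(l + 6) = l^2 + 2*l - 24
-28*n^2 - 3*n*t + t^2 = (-7*n + t)*(4*n + t)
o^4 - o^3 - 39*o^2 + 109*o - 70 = (o - 5)*(o - 2)*(o - 1)*(o + 7)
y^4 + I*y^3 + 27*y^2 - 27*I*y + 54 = (y - 3*I)^2*(y + I)*(y + 6*I)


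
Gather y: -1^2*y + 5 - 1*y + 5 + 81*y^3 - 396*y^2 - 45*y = 81*y^3 - 396*y^2 - 47*y + 10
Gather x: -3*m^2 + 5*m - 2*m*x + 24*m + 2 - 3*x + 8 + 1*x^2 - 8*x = -3*m^2 + 29*m + x^2 + x*(-2*m - 11) + 10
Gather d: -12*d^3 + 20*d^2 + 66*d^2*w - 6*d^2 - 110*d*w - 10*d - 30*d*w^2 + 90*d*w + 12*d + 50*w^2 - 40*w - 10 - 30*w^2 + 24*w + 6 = -12*d^3 + d^2*(66*w + 14) + d*(-30*w^2 - 20*w + 2) + 20*w^2 - 16*w - 4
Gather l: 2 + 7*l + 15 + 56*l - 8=63*l + 9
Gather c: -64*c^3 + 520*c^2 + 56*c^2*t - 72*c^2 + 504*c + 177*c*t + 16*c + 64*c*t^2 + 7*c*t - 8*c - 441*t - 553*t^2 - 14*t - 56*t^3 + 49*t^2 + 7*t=-64*c^3 + c^2*(56*t + 448) + c*(64*t^2 + 184*t + 512) - 56*t^3 - 504*t^2 - 448*t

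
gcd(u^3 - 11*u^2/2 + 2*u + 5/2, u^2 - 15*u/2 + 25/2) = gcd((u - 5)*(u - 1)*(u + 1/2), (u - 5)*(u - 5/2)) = u - 5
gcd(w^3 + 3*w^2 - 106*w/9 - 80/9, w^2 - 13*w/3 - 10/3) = w + 2/3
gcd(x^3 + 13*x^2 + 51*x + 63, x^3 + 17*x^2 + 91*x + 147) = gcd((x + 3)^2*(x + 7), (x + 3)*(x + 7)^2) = x^2 + 10*x + 21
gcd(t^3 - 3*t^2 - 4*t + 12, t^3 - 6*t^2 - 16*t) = t + 2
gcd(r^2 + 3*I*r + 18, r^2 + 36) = r + 6*I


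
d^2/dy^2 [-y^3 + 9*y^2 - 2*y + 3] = 18 - 6*y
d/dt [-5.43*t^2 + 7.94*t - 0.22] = 7.94 - 10.86*t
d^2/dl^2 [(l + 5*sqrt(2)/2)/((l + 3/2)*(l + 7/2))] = 16*(8*l^3 + 60*sqrt(2)*l^2 - 126*l + 300*sqrt(2)*l - 210 + 395*sqrt(2))/(64*l^6 + 960*l^5 + 5808*l^4 + 18080*l^3 + 30492*l^2 + 26460*l + 9261)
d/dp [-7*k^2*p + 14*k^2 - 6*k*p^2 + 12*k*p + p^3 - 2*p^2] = -7*k^2 - 12*k*p + 12*k + 3*p^2 - 4*p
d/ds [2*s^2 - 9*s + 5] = 4*s - 9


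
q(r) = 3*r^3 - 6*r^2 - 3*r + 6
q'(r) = 9*r^2 - 12*r - 3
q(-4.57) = -391.93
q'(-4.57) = 239.80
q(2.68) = 12.61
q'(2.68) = 29.48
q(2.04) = 0.38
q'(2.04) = 9.97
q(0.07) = 5.76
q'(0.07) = -3.80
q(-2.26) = -52.50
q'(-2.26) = 70.09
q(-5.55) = -675.03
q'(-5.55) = 340.82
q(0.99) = 0.06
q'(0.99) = -6.06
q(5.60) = 327.89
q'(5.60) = 212.04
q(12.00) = 4290.00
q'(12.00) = 1149.00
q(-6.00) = -840.00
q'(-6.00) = 393.00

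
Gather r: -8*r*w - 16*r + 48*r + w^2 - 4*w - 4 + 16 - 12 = r*(32 - 8*w) + w^2 - 4*w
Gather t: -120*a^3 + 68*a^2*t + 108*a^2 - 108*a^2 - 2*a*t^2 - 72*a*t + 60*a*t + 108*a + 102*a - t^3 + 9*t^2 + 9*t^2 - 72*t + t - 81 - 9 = -120*a^3 + 210*a - t^3 + t^2*(18 - 2*a) + t*(68*a^2 - 12*a - 71) - 90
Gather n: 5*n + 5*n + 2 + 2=10*n + 4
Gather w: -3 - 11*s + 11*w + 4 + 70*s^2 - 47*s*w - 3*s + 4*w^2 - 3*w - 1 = 70*s^2 - 14*s + 4*w^2 + w*(8 - 47*s)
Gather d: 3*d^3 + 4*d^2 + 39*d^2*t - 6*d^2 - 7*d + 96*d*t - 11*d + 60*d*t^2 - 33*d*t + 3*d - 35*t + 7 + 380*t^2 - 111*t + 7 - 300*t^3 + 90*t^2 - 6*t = 3*d^3 + d^2*(39*t - 2) + d*(60*t^2 + 63*t - 15) - 300*t^3 + 470*t^2 - 152*t + 14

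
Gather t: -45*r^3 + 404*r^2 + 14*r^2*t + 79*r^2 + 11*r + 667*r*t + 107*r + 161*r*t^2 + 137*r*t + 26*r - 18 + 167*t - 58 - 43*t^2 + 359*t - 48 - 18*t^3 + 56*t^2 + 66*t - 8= -45*r^3 + 483*r^2 + 144*r - 18*t^3 + t^2*(161*r + 13) + t*(14*r^2 + 804*r + 592) - 132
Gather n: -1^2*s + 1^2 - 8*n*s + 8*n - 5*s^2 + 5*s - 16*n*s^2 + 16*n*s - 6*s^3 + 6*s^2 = n*(-16*s^2 + 8*s + 8) - 6*s^3 + s^2 + 4*s + 1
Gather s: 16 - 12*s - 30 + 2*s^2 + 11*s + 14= 2*s^2 - s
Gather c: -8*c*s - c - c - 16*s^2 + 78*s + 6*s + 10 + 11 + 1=c*(-8*s - 2) - 16*s^2 + 84*s + 22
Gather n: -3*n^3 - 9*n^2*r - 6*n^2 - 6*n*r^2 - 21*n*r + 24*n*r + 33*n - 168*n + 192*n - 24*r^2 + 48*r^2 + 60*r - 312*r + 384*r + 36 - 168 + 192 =-3*n^3 + n^2*(-9*r - 6) + n*(-6*r^2 + 3*r + 57) + 24*r^2 + 132*r + 60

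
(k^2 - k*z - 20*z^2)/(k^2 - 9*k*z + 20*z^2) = (-k - 4*z)/(-k + 4*z)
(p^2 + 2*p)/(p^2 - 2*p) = (p + 2)/(p - 2)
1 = 1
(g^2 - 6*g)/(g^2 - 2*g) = (g - 6)/(g - 2)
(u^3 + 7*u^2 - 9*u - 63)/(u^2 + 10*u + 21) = u - 3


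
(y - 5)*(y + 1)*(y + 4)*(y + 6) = y^4 + 6*y^3 - 21*y^2 - 146*y - 120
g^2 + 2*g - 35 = (g - 5)*(g + 7)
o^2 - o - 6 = (o - 3)*(o + 2)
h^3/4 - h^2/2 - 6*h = h*(h/4 + 1)*(h - 6)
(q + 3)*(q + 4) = q^2 + 7*q + 12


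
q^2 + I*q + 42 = (q - 6*I)*(q + 7*I)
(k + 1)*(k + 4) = k^2 + 5*k + 4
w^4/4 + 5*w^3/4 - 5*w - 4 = (w/4 + 1)*(w - 2)*(w + 1)*(w + 2)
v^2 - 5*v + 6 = (v - 3)*(v - 2)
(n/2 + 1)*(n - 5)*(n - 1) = n^3/2 - 2*n^2 - 7*n/2 + 5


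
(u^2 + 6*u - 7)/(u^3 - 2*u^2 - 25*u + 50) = (u^2 + 6*u - 7)/(u^3 - 2*u^2 - 25*u + 50)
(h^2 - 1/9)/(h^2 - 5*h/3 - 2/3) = (h - 1/3)/(h - 2)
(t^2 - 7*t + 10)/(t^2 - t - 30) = (-t^2 + 7*t - 10)/(-t^2 + t + 30)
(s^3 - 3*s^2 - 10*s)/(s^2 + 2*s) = s - 5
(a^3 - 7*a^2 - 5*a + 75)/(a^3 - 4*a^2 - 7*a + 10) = (a^2 - 2*a - 15)/(a^2 + a - 2)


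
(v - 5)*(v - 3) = v^2 - 8*v + 15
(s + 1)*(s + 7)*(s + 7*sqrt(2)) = s^3 + 8*s^2 + 7*sqrt(2)*s^2 + 7*s + 56*sqrt(2)*s + 49*sqrt(2)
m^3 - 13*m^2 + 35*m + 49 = (m - 7)^2*(m + 1)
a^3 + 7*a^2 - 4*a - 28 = (a - 2)*(a + 2)*(a + 7)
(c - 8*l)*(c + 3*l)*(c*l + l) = c^3*l - 5*c^2*l^2 + c^2*l - 24*c*l^3 - 5*c*l^2 - 24*l^3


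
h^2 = h^2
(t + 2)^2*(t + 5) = t^3 + 9*t^2 + 24*t + 20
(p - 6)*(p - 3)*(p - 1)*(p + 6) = p^4 - 4*p^3 - 33*p^2 + 144*p - 108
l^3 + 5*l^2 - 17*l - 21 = (l - 3)*(l + 1)*(l + 7)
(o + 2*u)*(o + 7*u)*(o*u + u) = o^3*u + 9*o^2*u^2 + o^2*u + 14*o*u^3 + 9*o*u^2 + 14*u^3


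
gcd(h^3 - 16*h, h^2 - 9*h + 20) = h - 4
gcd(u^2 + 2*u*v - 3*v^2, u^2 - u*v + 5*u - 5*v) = u - v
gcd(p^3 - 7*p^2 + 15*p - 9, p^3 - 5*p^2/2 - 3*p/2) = p - 3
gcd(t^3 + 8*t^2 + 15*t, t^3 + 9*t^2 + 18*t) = t^2 + 3*t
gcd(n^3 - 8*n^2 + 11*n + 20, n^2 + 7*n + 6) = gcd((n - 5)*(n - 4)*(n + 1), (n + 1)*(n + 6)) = n + 1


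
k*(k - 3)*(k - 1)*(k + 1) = k^4 - 3*k^3 - k^2 + 3*k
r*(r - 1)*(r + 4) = r^3 + 3*r^2 - 4*r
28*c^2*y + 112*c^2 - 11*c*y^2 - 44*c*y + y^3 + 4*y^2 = (-7*c + y)*(-4*c + y)*(y + 4)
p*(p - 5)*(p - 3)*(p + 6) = p^4 - 2*p^3 - 33*p^2 + 90*p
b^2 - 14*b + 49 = (b - 7)^2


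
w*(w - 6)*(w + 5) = w^3 - w^2 - 30*w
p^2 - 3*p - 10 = (p - 5)*(p + 2)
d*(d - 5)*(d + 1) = d^3 - 4*d^2 - 5*d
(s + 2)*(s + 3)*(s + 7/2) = s^3 + 17*s^2/2 + 47*s/2 + 21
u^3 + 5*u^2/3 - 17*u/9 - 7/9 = (u - 1)*(u + 1/3)*(u + 7/3)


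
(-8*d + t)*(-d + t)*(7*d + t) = 56*d^3 - 55*d^2*t - 2*d*t^2 + t^3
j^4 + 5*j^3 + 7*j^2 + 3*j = j*(j + 1)^2*(j + 3)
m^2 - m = m*(m - 1)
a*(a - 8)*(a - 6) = a^3 - 14*a^2 + 48*a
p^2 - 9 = (p - 3)*(p + 3)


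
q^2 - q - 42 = (q - 7)*(q + 6)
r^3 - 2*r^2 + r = r*(r - 1)^2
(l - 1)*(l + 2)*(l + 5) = l^3 + 6*l^2 + 3*l - 10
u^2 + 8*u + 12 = (u + 2)*(u + 6)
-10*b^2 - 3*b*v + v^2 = (-5*b + v)*(2*b + v)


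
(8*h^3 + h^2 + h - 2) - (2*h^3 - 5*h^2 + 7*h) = 6*h^3 + 6*h^2 - 6*h - 2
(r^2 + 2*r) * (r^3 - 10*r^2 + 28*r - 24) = r^5 - 8*r^4 + 8*r^3 + 32*r^2 - 48*r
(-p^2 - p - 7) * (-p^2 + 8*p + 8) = p^4 - 7*p^3 - 9*p^2 - 64*p - 56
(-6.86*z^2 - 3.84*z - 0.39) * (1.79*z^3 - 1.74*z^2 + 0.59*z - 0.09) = -12.2794*z^5 + 5.0628*z^4 + 1.9361*z^3 - 0.9696*z^2 + 0.1155*z + 0.0351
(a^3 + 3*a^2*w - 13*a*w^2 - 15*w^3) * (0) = 0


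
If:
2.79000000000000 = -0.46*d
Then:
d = -6.07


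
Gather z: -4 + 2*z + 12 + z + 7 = 3*z + 15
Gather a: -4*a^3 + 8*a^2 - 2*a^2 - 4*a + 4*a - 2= -4*a^3 + 6*a^2 - 2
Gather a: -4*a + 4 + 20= 24 - 4*a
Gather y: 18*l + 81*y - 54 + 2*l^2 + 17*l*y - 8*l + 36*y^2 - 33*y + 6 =2*l^2 + 10*l + 36*y^2 + y*(17*l + 48) - 48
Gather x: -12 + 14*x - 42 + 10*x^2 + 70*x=10*x^2 + 84*x - 54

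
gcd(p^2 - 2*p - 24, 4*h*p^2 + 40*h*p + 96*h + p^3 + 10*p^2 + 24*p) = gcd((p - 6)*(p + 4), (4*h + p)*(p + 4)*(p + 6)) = p + 4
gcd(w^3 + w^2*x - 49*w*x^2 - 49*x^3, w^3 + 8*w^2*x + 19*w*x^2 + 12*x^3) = w + x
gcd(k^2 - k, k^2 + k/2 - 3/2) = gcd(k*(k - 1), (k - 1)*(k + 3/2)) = k - 1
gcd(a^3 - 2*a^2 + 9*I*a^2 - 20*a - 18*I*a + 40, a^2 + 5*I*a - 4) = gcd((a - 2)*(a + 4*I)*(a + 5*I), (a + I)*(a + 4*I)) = a + 4*I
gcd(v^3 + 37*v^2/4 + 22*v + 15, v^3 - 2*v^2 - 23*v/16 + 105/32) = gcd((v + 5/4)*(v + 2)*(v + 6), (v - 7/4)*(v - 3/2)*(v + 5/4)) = v + 5/4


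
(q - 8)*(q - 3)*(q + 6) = q^3 - 5*q^2 - 42*q + 144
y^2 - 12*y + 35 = (y - 7)*(y - 5)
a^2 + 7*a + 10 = (a + 2)*(a + 5)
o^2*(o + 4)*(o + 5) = o^4 + 9*o^3 + 20*o^2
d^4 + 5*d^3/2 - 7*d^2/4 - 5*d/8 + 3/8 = (d - 1/2)^2*(d + 1/2)*(d + 3)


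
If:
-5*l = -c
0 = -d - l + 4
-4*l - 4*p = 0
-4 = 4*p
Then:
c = 5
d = 3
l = 1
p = -1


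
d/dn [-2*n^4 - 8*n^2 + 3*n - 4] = -8*n^3 - 16*n + 3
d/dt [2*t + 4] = 2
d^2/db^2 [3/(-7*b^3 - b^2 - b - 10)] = 6*((21*b + 1)*(7*b^3 + b^2 + b + 10) - (21*b^2 + 2*b + 1)^2)/(7*b^3 + b^2 + b + 10)^3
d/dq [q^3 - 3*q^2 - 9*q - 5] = 3*q^2 - 6*q - 9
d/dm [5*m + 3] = 5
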